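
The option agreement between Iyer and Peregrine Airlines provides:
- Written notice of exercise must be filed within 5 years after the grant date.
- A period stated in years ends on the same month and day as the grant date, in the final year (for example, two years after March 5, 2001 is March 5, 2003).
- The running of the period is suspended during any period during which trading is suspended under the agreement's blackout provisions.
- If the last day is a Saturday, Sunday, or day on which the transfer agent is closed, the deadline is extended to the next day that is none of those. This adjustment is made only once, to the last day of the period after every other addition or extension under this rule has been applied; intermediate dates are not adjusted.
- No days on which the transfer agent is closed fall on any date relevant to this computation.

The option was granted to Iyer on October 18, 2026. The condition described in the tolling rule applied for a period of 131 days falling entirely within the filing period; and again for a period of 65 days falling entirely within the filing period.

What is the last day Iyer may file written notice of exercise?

5 years after October 18, 2026 is October 18, 2031.
Tolling adds 131 days: October 18, 2031 + 131 days = February 26, 2032.
Tolling adds 65 days: February 26, 2032 + 65 days = May 1, 2032.
May 1, 2032 is Saturday; May 2, 2032 is Sunday. The next qualifying day is May 3, 2032.

May 3, 2032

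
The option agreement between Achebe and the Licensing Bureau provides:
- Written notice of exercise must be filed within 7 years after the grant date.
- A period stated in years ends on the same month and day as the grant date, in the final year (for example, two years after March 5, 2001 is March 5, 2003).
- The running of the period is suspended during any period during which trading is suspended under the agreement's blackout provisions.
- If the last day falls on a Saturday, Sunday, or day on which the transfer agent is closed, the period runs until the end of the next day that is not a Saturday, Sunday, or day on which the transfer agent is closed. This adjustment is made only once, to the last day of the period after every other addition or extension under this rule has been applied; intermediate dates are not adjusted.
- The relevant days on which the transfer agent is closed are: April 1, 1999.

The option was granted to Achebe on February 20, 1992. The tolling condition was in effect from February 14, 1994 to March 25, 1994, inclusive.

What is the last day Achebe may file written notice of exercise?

7 years after February 20, 1992 is February 20, 1999.
From February 14, 1994 through March 25, 1994 inclusive is 40 days; tolling adds 40 days: February 20, 1999 + 40 days = April 1, 1999.
April 1, 1999 is a listed holiday. The next qualifying day is April 2, 1999.

April 2, 1999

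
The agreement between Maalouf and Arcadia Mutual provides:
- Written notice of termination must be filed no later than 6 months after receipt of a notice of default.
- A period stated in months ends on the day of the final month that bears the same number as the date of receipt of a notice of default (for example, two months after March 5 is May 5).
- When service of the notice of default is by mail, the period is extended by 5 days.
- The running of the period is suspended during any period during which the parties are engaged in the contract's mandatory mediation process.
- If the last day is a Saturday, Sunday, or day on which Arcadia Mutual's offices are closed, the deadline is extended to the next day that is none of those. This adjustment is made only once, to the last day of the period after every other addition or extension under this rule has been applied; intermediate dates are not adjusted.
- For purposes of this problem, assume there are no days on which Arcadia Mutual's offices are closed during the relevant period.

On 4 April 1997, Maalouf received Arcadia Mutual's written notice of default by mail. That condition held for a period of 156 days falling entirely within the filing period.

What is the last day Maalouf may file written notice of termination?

6 months after 4 April 1997 is October 4, 1997.
Service was by mail, adding 5 days: October 4, 1997 + 5 days = October 9, 1997.
Tolling adds 156 days: October 9, 1997 + 156 days = March 14, 1998.
March 14, 1998 is Saturday; March 15, 1998 is Sunday. The next qualifying day is March 16, 1998.

March 16, 1998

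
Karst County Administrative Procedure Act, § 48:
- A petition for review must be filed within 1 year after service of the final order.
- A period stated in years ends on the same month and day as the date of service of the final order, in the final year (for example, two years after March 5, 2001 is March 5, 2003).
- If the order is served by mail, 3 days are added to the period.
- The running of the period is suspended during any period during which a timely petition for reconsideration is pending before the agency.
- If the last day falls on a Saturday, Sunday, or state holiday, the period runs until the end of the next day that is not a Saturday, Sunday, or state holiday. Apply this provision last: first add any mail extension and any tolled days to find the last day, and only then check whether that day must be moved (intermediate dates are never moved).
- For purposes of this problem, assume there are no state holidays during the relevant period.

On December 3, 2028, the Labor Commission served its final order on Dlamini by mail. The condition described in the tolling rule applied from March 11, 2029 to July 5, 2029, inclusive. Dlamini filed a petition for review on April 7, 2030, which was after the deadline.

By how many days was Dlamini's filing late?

5 days

1 year after December 3, 2028 is December 3, 2029.
Service was by mail, adding 3 days: December 3, 2029 + 3 days = December 6, 2029.
From March 11, 2029 through July 5, 2029 inclusive is 117 days; tolling adds 117 days: December 6, 2029 + 117 days = April 2, 2030.
April 2, 2030 is a Tuesday and not a state holiday, so no extension applies.
The deadline is April 2, 2030; from April 2, 2030 to April 7, 2030 is 5 days.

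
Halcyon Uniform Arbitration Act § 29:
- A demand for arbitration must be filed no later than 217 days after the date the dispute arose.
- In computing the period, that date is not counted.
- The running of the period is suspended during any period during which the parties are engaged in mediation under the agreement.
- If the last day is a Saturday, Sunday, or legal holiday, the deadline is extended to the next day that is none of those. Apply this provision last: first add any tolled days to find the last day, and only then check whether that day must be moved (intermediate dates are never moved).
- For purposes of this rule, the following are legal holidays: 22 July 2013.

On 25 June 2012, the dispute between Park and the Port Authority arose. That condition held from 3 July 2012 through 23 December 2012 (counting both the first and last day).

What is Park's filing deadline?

July 23, 2013

217 days after 25 June 2012 is January 28, 2013.
From July 3, 2012 through December 23, 2012 inclusive is 174 days; tolling adds 174 days: January 28, 2013 + 174 days = July 21, 2013.
July 21, 2013 is Sunday; July 22, 2013 is a listed holiday. The next qualifying day is July 23, 2013.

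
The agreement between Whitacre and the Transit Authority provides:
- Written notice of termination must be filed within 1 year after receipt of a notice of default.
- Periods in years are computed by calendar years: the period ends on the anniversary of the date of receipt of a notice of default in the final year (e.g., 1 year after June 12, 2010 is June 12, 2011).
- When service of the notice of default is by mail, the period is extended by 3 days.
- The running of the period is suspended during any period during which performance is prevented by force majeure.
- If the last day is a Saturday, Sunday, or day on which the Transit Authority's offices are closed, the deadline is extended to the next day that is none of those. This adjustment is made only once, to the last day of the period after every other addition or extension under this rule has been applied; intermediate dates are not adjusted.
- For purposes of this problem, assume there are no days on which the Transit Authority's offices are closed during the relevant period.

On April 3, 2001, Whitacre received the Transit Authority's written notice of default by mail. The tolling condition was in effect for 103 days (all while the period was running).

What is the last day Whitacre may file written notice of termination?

1 year after April 3, 2001 is April 3, 2002.
Service was by mail, adding 3 days: April 3, 2002 + 3 days = April 6, 2002.
Tolling adds 103 days: April 6, 2002 + 103 days = July 18, 2002.
July 18, 2002 is a Thursday and not a day on which the Transit Authority's offices are closed, so no extension applies.

July 18, 2002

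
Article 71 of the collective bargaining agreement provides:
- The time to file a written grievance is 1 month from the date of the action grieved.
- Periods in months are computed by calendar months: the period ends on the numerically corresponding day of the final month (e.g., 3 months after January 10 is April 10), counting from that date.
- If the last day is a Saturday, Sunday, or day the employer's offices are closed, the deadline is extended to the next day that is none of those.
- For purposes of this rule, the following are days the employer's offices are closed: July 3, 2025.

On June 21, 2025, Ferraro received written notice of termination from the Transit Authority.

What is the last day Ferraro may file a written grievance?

July 21, 2025

1 month after June 21, 2025 is July 21, 2025.
July 21, 2025 is a Monday and not a day the employer's offices are closed, so no extension applies.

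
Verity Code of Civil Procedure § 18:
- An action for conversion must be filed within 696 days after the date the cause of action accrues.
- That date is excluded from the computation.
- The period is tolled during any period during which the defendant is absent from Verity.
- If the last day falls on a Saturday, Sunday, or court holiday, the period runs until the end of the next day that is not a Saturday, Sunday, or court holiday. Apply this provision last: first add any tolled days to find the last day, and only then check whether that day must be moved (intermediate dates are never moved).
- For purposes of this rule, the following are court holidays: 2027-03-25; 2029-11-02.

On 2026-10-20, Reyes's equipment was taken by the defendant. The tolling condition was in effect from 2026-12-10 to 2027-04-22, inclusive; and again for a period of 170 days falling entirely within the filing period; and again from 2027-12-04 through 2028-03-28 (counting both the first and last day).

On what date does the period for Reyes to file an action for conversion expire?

November 9, 2029

696 days after 2026-10-20 is September 15, 2028.
From December 10, 2026 through April 22, 2027 inclusive is 134 days; tolling adds 134 days: September 15, 2028 + 134 days = January 27, 2029.
Tolling adds 170 days: January 27, 2029 + 170 days = July 16, 2029.
From December 4, 2027 through March 28, 2028 inclusive is 116 days; tolling adds 116 days: July 16, 2029 + 116 days = November 9, 2029.
November 9, 2029 is a Friday and not a court holiday, so no extension applies.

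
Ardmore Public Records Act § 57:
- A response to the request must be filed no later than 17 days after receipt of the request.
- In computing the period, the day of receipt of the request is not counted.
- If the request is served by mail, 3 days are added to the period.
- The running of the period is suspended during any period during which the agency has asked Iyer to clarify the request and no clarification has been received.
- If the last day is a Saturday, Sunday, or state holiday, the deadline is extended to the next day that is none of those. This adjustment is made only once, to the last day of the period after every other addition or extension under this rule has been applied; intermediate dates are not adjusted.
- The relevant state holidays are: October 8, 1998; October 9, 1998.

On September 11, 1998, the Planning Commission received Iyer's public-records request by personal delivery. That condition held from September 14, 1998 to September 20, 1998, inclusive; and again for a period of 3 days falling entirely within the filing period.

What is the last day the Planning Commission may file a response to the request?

17 days after September 11, 1998 is September 28, 1998.
Service was not by mail, so no mail extension applies.
From September 14, 1998 through September 20, 1998 inclusive is 7 days; tolling adds 7 days: September 28, 1998 + 7 days = October 5, 1998.
Tolling adds 3 days: October 5, 1998 + 3 days = October 8, 1998.
October 8, 1998 is a listed holiday; October 9, 1998 is a listed holiday; October 10, 1998 is Saturday; October 11, 1998 is Sunday. The next qualifying day is October 12, 1998.

October 12, 1998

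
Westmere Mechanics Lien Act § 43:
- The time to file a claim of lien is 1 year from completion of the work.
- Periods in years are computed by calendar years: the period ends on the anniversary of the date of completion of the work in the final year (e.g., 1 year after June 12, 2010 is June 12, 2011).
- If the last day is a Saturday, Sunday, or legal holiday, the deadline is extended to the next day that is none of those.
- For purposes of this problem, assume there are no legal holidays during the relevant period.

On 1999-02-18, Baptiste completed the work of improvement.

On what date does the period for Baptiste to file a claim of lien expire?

February 18, 2000

1 year after 1999-02-18 is February 18, 2000.
February 18, 2000 is a Friday and not a legal holiday, so no extension applies.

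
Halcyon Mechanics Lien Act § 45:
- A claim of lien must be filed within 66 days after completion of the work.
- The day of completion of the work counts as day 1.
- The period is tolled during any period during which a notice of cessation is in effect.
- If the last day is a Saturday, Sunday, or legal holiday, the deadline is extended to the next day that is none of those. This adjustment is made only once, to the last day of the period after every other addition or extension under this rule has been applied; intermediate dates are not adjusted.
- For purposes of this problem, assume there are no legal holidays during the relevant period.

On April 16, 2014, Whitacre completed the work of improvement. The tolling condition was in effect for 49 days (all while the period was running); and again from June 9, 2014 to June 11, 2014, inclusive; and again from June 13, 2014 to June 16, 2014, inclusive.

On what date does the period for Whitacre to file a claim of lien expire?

August 15, 2014

Counting April 16, 2014 as day 1, day 66 is June 20, 2014.
Tolling adds 49 days: June 20, 2014 + 49 days = August 8, 2014.
From June 9, 2014 through June 11, 2014 inclusive is 3 days; tolling adds 3 days: August 8, 2014 + 3 days = August 11, 2014.
From June 13, 2014 through June 16, 2014 inclusive is 4 days; tolling adds 4 days: August 11, 2014 + 4 days = August 15, 2014.
August 15, 2014 is a Friday and not a legal holiday, so no extension applies.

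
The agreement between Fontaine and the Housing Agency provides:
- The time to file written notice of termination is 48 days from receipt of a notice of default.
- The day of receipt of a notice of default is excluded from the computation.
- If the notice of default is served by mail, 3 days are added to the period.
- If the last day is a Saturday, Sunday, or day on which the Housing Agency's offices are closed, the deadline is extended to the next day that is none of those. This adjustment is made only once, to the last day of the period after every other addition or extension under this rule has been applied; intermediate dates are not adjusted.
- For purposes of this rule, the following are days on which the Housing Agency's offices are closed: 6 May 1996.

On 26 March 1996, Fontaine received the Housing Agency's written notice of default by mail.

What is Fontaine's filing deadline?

48 days after 26 March 1996 is May 13, 1996.
Service was by mail, adding 3 days: May 13, 1996 + 3 days = May 16, 1996.
May 16, 1996 is a Thursday and not a day on which the Housing Agency's offices are closed, so no extension applies.

May 16, 1996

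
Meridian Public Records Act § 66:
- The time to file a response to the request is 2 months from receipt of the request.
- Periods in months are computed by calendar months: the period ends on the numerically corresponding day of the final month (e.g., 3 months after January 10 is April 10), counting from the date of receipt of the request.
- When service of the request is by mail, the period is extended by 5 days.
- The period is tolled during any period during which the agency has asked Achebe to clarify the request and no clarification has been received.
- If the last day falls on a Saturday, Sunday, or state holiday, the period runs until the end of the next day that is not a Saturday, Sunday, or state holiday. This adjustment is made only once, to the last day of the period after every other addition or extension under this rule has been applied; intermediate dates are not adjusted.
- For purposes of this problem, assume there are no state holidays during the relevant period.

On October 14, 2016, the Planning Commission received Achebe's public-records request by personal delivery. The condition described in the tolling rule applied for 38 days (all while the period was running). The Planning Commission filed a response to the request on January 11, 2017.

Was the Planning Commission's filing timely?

2 months after October 14, 2016 is December 14, 2016.
Service was not by mail, so no mail extension applies.
Tolling adds 38 days: December 14, 2016 + 38 days = January 21, 2017.
January 21, 2017 is Saturday; January 22, 2017 is Sunday. The next qualifying day is January 23, 2017.
The deadline is January 23, 2017; the filing on January 11, 2017 is on or before that date.

Yes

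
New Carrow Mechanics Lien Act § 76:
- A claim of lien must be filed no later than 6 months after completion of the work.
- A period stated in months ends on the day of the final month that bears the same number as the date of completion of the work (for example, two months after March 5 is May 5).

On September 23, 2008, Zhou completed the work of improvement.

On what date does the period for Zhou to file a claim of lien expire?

March 23, 2009

6 months after September 23, 2008 is March 23, 2009.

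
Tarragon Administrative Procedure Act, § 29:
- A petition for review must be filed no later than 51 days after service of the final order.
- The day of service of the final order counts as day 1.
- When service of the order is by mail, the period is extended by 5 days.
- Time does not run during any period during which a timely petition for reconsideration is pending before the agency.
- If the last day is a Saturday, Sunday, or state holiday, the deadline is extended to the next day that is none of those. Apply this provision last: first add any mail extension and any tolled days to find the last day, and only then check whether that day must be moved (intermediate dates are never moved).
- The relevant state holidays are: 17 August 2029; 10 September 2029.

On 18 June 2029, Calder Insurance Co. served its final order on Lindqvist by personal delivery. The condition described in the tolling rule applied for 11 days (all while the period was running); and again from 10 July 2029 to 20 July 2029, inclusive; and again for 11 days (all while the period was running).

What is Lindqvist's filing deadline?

Counting 18 June 2029 as day 1, day 51 is August 7, 2029.
Service was not by mail, so no mail extension applies.
Tolling adds 11 days: August 7, 2029 + 11 days = August 18, 2029.
From July 10, 2029 through July 20, 2029 inclusive is 11 days; tolling adds 11 days: August 18, 2029 + 11 days = August 29, 2029.
Tolling adds 11 days: August 29, 2029 + 11 days = September 9, 2029.
September 9, 2029 is Sunday; September 10, 2029 is a listed holiday. The next qualifying day is September 11, 2029.

September 11, 2029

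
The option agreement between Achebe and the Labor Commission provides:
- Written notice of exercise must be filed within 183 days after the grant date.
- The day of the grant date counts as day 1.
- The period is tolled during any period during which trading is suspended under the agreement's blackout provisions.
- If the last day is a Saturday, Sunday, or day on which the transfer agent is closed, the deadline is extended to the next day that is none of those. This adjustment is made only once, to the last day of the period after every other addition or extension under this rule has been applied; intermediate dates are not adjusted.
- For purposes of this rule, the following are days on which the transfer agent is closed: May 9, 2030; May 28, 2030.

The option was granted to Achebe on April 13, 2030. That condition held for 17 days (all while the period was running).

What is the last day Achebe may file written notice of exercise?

Counting April 13, 2030 as day 1, day 183 is October 12, 2030.
Tolling adds 17 days: October 12, 2030 + 17 days = October 29, 2030.
October 29, 2030 is a Tuesday and not a day on which the transfer agent is closed, so no extension applies.

October 29, 2030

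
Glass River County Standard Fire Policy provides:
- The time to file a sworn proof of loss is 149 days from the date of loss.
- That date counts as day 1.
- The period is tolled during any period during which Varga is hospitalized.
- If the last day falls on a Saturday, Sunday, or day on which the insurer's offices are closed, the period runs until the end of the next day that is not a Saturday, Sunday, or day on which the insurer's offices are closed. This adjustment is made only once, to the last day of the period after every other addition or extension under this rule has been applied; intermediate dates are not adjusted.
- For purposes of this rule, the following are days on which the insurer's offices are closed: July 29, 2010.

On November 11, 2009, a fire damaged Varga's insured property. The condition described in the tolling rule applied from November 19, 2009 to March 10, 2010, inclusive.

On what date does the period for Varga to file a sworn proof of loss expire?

Counting November 11, 2009 as day 1, day 149 is April 8, 2010.
From November 19, 2009 through March 10, 2010 inclusive is 112 days; tolling adds 112 days: April 8, 2010 + 112 days = July 29, 2010.
July 29, 2010 is a listed holiday. The next qualifying day is July 30, 2010.

July 30, 2010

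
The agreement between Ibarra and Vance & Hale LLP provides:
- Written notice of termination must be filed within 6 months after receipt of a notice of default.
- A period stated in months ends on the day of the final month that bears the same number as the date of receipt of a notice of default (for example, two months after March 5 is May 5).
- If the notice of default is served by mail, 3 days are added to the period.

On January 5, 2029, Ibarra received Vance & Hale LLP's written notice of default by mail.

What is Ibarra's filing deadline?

6 months after January 5, 2029 is July 5, 2029.
Service was by mail, adding 3 days: July 5, 2029 + 3 days = July 8, 2029.

July 8, 2029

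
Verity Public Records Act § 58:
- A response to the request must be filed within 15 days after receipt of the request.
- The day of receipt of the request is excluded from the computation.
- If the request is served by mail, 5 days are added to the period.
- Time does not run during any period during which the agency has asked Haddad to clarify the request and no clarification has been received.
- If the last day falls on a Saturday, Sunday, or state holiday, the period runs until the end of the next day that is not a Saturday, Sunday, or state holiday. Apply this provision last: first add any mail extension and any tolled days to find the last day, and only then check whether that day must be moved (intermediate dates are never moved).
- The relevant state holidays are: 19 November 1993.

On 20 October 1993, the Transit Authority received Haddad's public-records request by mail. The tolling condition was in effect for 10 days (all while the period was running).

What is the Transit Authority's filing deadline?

November 22, 1993

15 days after 20 October 1993 is November 4, 1993.
Service was by mail, adding 5 days: November 4, 1993 + 5 days = November 9, 1993.
Tolling adds 10 days: November 9, 1993 + 10 days = November 19, 1993.
November 19, 1993 is a listed holiday; November 20, 1993 is Saturday; November 21, 1993 is Sunday. The next qualifying day is November 22, 1993.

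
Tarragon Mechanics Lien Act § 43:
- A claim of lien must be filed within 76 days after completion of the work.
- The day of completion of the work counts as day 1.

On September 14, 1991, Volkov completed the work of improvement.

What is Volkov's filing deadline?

Counting September 14, 1991 as day 1, day 76 is November 28, 1991.

November 28, 1991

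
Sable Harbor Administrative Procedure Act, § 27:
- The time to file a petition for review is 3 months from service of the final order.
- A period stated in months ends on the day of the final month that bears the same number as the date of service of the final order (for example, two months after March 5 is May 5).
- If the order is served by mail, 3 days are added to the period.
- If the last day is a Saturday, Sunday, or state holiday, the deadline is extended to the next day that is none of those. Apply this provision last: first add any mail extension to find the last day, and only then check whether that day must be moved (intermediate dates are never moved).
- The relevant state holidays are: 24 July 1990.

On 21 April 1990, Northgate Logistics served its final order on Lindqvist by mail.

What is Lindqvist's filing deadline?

3 months after 21 April 1990 is July 21, 1990.
Service was by mail, adding 3 days: July 21, 1990 + 3 days = July 24, 1990.
July 24, 1990 is a listed holiday. The next qualifying day is July 25, 1990.

July 25, 1990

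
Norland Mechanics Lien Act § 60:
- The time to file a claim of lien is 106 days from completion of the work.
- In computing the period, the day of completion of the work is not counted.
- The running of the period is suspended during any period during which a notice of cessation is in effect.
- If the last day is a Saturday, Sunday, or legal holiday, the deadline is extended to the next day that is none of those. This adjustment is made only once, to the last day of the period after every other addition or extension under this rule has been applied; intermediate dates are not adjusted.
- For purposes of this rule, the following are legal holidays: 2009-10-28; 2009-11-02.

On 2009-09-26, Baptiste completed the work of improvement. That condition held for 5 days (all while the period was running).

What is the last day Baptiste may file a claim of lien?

January 15, 2010

106 days after 2009-09-26 is January 10, 2010.
Tolling adds 5 days: January 10, 2010 + 5 days = January 15, 2010.
January 15, 2010 is a Friday and not a legal holiday, so no extension applies.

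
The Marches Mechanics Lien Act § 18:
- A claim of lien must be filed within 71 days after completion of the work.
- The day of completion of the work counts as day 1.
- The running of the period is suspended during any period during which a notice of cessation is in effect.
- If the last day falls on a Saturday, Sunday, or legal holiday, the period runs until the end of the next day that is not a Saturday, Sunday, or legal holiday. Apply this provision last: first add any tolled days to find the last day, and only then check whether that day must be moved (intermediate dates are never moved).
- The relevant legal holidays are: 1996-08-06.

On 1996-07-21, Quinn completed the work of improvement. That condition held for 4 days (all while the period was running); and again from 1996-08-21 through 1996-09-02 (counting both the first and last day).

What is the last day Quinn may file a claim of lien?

Counting 1996-07-21 as day 1, day 71 is September 29, 1996.
Tolling adds 4 days: September 29, 1996 + 4 days = October 3, 1996.
From August 21, 1996 through September 2, 1996 inclusive is 13 days; tolling adds 13 days: October 3, 1996 + 13 days = October 16, 1996.
October 16, 1996 is a Wednesday and not a legal holiday, so no extension applies.

October 16, 1996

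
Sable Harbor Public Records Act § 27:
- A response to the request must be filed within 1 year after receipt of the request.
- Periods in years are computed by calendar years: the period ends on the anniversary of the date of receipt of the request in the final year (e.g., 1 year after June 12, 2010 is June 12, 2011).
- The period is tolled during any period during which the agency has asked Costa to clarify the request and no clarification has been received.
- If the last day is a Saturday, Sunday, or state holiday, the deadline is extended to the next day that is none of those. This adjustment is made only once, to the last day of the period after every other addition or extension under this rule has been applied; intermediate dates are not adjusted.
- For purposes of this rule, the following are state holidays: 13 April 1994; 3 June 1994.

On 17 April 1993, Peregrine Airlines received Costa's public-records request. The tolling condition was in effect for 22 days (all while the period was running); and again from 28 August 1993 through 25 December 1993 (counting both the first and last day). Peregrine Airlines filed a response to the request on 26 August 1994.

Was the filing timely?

Yes

1 year after 17 April 1993 is April 17, 1994.
Tolling adds 22 days: April 17, 1994 + 22 days = May 9, 1994.
From August 28, 1993 through December 25, 1993 inclusive is 120 days; tolling adds 120 days: May 9, 1994 + 120 days = September 6, 1994.
September 6, 1994 is a Tuesday and not a state holiday, so no extension applies.
The deadline is September 6, 1994; the filing on August 26, 1994 is on or before that date.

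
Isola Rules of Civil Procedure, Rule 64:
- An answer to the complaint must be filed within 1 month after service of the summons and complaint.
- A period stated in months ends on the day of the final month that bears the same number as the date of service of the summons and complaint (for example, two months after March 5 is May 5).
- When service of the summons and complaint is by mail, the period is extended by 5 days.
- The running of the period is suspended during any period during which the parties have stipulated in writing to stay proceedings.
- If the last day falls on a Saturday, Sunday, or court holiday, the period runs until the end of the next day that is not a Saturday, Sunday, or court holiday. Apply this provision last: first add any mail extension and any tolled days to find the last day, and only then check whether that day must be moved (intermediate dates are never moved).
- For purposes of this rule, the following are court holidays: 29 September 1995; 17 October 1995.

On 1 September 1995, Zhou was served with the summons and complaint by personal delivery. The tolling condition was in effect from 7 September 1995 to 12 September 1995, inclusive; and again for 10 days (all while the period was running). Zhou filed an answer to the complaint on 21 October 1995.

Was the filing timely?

No

1 month after 1 September 1995 is October 1, 1995.
Service was not by mail, so no mail extension applies.
From September 7, 1995 through September 12, 1995 inclusive is 6 days; tolling adds 6 days: October 1, 1995 + 6 days = October 7, 1995.
Tolling adds 10 days: October 7, 1995 + 10 days = October 17, 1995.
October 17, 1995 is a listed holiday. The next qualifying day is October 18, 1995.
The deadline is October 18, 1995; the filing on October 21, 1995 is after that date.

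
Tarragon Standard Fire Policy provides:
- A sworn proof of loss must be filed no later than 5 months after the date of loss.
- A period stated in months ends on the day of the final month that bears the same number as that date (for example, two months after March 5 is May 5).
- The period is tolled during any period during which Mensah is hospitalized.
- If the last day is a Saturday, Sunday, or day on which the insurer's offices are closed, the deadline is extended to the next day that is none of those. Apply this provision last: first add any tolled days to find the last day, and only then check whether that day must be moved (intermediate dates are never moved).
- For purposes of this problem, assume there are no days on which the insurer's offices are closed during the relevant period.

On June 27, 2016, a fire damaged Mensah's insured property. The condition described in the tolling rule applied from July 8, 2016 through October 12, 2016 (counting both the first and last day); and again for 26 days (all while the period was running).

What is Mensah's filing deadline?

March 30, 2017

5 months after June 27, 2016 is November 27, 2016.
From July 8, 2016 through October 12, 2016 inclusive is 97 days; tolling adds 97 days: November 27, 2016 + 97 days = March 4, 2017.
Tolling adds 26 days: March 4, 2017 + 26 days = March 30, 2017.
March 30, 2017 is a Thursday and not a day on which the insurer's offices are closed, so no extension applies.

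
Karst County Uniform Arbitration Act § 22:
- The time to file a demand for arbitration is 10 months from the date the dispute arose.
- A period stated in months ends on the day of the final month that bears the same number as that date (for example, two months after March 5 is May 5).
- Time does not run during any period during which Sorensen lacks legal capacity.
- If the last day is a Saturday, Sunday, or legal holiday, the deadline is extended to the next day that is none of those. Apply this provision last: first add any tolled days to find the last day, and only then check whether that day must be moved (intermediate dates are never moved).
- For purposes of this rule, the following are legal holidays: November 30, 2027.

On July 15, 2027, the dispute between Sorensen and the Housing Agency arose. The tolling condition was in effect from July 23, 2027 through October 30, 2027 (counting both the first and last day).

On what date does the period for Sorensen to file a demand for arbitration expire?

August 23, 2028

10 months after July 15, 2027 is May 15, 2028.
From July 23, 2027 through October 30, 2027 inclusive is 100 days; tolling adds 100 days: May 15, 2028 + 100 days = August 23, 2028.
August 23, 2028 is a Wednesday and not a legal holiday, so no extension applies.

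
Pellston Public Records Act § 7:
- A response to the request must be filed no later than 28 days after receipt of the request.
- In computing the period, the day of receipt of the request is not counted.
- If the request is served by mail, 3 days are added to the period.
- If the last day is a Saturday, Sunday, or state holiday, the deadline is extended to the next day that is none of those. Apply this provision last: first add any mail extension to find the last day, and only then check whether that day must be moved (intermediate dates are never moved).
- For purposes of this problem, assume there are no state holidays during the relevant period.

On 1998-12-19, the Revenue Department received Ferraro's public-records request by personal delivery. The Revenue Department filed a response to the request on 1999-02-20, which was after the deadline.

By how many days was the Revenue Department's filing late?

33 days

28 days after 1998-12-19 is January 16, 1999.
Service was not by mail, so no mail extension applies.
January 16, 1999 is Saturday; January 17, 1999 is Sunday. The next qualifying day is January 18, 1999.
The deadline is January 18, 1999; from January 18, 1999 to February 20, 1999 is 33 days.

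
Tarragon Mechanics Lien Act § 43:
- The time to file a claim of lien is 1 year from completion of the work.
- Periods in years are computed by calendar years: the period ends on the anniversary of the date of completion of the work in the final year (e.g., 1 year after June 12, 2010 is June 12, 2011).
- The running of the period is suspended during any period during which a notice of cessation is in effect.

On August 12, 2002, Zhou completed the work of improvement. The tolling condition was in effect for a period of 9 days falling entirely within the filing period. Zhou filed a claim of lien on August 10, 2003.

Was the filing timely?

1 year after August 12, 2002 is August 12, 2003.
Tolling adds 9 days: August 12, 2003 + 9 days = August 21, 2003.
The deadline is August 21, 2003; the filing on August 10, 2003 is on or before that date.

Yes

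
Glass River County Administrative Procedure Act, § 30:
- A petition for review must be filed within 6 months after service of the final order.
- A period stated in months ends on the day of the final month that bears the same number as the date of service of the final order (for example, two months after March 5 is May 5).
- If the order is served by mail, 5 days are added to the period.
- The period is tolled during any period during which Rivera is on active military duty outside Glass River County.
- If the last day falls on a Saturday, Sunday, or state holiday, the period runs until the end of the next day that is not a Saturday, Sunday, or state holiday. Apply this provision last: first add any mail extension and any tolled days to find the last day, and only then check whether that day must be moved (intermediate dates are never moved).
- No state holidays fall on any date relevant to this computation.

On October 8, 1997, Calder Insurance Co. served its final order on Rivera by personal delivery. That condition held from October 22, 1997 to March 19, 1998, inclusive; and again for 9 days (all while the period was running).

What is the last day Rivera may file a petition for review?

September 14, 1998

6 months after October 8, 1997 is April 8, 1998.
Service was not by mail, so no mail extension applies.
From October 22, 1997 through March 19, 1998 inclusive is 149 days; tolling adds 149 days: April 8, 1998 + 149 days = September 4, 1998.
Tolling adds 9 days: September 4, 1998 + 9 days = September 13, 1998.
September 13, 1998 is Sunday. The next qualifying day is September 14, 1998.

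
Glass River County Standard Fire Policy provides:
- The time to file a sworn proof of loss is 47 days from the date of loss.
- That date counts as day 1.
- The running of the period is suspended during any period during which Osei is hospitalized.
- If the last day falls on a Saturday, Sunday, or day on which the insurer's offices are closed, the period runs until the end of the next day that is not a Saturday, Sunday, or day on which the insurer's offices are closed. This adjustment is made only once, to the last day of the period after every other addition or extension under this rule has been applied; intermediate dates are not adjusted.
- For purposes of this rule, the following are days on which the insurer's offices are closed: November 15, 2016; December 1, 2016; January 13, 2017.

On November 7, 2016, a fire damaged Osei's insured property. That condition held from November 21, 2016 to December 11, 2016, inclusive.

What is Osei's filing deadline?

Counting November 7, 2016 as day 1, day 47 is December 23, 2016.
From November 21, 2016 through December 11, 2016 inclusive is 21 days; tolling adds 21 days: December 23, 2016 + 21 days = January 13, 2017.
January 13, 2017 is a listed holiday; January 14, 2017 is Saturday; January 15, 2017 is Sunday. The next qualifying day is January 16, 2017.

January 16, 2017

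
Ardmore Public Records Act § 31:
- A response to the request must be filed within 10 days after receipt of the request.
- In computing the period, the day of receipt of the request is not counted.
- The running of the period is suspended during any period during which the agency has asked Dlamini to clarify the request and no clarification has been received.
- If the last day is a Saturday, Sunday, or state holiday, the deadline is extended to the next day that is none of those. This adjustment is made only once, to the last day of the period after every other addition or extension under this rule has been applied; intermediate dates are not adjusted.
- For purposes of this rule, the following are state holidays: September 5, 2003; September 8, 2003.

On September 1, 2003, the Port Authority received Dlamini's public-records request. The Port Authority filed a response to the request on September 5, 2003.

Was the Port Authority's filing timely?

Yes

10 days after September 1, 2003 is September 11, 2003.
September 11, 2003 is a Thursday and not a state holiday, so no extension applies.
The deadline is September 11, 2003; the filing on September 5, 2003 is on or before that date.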